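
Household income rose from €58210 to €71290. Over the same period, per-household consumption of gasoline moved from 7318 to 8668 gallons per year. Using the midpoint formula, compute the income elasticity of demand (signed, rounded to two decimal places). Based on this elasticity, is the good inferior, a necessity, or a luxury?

%ΔQ = (8668 − 7318)/[( 7318 + 8668)/2] = 1350/7993 = 0.168897…
%ΔIncome = (71290 − 58210)/[( 58210 + 71290)/2] = 13080/64750 = 0.202007…
E_income = (1350/7993) / (13080/64750) = 0.8360…
0 < E_income < 1 ⇒ normal good, necessity.

0.84; necessity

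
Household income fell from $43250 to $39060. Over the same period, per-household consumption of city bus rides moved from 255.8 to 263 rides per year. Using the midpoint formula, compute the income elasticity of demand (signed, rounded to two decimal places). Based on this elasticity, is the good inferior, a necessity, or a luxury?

-0.27; inferior

%ΔQ = (263 − 255.8)/[( 255.8 + 263)/2] = 7.2/259.4 = 0.027756…
%ΔIncome = (39060 − 43250)/[( 43250 + 39060)/2] = -4190/41155 = -0.101810…
E_income = (7.2/259.4) / (-4190/41155) = -0.2726…
E_income < 0 ⇒ inferior good.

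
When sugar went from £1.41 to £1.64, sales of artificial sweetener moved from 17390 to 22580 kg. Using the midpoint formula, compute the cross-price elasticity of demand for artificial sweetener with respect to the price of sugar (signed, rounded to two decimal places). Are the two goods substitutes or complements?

1.72; substitutes

%ΔQ_{artificial sweetener} = (22580 − 17390)/avg = 5190/19985 = 0.259694…
%ΔP_{sugar} = (1.64 − 1.41)/avg = 0.23/1.525 = 0.150819…
E_cross = (5190/19985) / (0.23/1.525) = 1.7218…
E_cross > 0 ⇒ the goods are substitutes.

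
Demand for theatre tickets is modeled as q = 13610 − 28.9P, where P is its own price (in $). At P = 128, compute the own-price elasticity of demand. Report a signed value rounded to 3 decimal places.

-0.373

At the given values, q = 13610 − 28.9(128) = 9910.8.
∂q/∂P = −28.9.
E = (-28.9) × (128/9910.8) = -0.37324…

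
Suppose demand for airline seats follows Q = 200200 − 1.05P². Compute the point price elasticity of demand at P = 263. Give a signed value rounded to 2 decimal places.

-1.14

dQ/dP = −2·1.05·P = -552.3. At P = 263, Q = 127572.55.
Ed = (dQ/dP)·(P/Q) = (-552.3) × (263/127572.55) = -1.1386…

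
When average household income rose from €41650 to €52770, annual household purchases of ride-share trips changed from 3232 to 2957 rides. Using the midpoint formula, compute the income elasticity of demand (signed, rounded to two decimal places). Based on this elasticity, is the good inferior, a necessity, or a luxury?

-0.38; inferior

%ΔQ = (2957 − 3232)/[( 3232 + 2957)/2] = -275/3094.5 = -0.088867…
%ΔIncome = (52770 − 41650)/[( 41650 + 52770)/2] = 11120/47210 = 0.235543…
E_income = (-275/3094.5) / (11120/47210) = -0.3772…
E_income < 0 ⇒ inferior good.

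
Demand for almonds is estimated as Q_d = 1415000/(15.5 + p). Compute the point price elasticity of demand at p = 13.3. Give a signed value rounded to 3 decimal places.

-0.462

dQ_d/dp = −1415000/(15.5 + p)² = -1705.97. At p = 13.3, Q_d = 49131.9.
Ed = (dQ_d/dp)·(p/Q_d) = (-1705.97) × (13.3/49131.9) = -0.46180…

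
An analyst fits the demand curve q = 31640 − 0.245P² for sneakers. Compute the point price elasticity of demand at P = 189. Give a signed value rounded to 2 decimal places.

dq/dP = −2·0.245·P = -92.61. At P = 189, q = 22888.355.
Ed = (dq/dP)·(P/q) = (-92.61) × (189/22888.355) = -0.7647…

-0.76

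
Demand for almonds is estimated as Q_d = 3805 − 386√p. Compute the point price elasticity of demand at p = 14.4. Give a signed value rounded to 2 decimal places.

-0.31

dQ_d/dp = −386/(2√p) = -50.86. At p = 14.4, Q_d = 2340.23.
Ed = (dQ_d/dp)·(p/Q_d) = (-50.86) × (14.4/2340.23) = -0.3129…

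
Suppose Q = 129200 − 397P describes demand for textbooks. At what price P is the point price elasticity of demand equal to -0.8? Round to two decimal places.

Ed = −397P/(129200 − 397P). Set this equal to -0.8:
397P = 0.8·(129200 − 397P) ⇒ 397P(1 + 0.8) = 0.8·129200
P = 0.8·129200 / (397·1.8) = 144.6403…

144.64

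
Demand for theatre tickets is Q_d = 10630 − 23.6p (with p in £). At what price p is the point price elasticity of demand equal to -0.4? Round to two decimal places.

128.69

Ed = −23.6p/(10630 − 23.6p). Set this equal to -0.4:
23.6p = 0.4·(10630 − 23.6p) ⇒ 23.6p(1 + 0.4) = 0.4·10630
p = 0.4·10630 / (23.6·1.4) = 128.6924…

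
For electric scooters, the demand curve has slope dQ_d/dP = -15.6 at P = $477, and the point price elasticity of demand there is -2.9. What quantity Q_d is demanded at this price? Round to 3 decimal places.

Ed = (dQ_d/dP)·(P/Q_d) ⇒ Q_d = (dQ_d/dP)·P/Ed = (-15.6)·477/(-2.9) = 2565.93103…

2565.931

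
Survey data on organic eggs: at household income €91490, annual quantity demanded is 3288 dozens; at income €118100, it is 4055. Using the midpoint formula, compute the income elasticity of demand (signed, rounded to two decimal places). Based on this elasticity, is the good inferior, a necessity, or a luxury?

%ΔQ = (4055 − 3288)/[( 3288 + 4055)/2] = 767/3671.5 = 0.208906…
%ΔIncome = (118100 − 91490)/[( 91490 + 118100)/2] = 26610/104795 = 0.253924…
E_income = (767/3671.5) / (26610/104795) = 0.8227…
0 < E_income < 1 ⇒ normal good, necessity.

0.82; necessity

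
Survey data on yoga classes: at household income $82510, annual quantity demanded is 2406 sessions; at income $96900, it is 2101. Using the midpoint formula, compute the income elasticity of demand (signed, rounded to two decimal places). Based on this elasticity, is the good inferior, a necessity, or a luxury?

%ΔQ = (2101 − 2406)/[( 2406 + 2101)/2] = -305/2253.5 = -0.135345…
%ΔIncome = (96900 − 82510)/[( 82510 + 96900)/2] = 14390/89705 = 0.160414…
E_income = (-305/2253.5) / (14390/89705) = -0.8437…
E_income < 0 ⇒ inferior good.

-0.84; inferior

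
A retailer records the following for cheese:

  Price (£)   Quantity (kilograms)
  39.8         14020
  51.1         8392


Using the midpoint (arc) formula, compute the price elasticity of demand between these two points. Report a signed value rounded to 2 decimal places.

%ΔQ = (8392 − 14020) / [(14020 + 8392)/2] = -5628/11206 = -0.502230…
%ΔP = (51.1 − 39.8) / [(39.8 + 51.1)/2] = 11.3/45.45 = 0.248624…
Arc Ed = %ΔQ / %ΔP = (-5628/11206) / (11.3/45.45) = -2.0200…

-2.02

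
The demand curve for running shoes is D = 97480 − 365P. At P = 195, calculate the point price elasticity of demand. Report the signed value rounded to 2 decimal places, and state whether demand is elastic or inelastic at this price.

-2.71; elastic

dD/dP = −365. At P = 195, D = 97480 − 365(195) = 26305.
Ed = (dD/dP)·(P/D) = −365 × (195/26305) = -2.7057…
|Ed| = 2.71 > 1, so demand is elastic.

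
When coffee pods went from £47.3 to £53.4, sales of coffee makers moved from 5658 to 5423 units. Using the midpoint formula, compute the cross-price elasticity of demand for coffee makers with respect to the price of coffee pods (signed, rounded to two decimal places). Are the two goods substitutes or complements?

-0.35; complements

%ΔQ_{coffee makers} = (5423 − 5658)/avg = -235/5540.5 = -0.042414…
%ΔP_{coffee pods} = (53.4 − 47.3)/avg = 6.1/50.35 = 0.121151…
E_cross = (-235/5540.5) / (6.1/50.35) = -0.3500…
E_cross < 0 ⇒ the goods are complements.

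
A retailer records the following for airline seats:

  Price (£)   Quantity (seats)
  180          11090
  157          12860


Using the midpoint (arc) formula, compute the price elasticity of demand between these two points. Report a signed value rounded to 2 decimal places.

%ΔQ = (12860 − 11090) / [(11090 + 12860)/2] = 1770/11975 = 0.147807…
%ΔP = (157 − 180) / [(180 + 157)/2] = -23/168.5 = -0.136498…
Arc Ed = %ΔQ / %ΔP = (1770/11975) / (-23/168.5) = -1.0828…

-1.08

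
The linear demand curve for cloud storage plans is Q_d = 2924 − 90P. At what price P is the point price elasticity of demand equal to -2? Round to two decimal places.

Ed = −90P/(2924 − 90P). Set this equal to -2:
90P = 2·(2924 − 90P) ⇒ 90P(1 + 2) = 2·2924
P = 2·2924 / (90·3) = 21.6592…

21.66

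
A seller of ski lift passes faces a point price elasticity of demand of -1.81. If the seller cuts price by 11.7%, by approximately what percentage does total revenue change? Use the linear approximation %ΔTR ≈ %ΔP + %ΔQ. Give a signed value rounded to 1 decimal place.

+9.5%

%ΔQ ≈ Ed × %ΔP = (-1.81) × (-11.7%) = +21.1770%
%ΔTR ≈ %ΔP + %ΔQ = (-11.7%) + (+21.1770%) = +9.4770%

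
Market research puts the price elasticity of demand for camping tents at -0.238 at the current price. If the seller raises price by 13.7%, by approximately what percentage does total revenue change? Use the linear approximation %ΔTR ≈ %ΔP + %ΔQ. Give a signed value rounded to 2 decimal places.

%ΔQ ≈ Ed × %ΔP = (-0.238) × (+13.7%) = -3.2606%
%ΔTR ≈ %ΔP + %ΔQ = (+13.7%) + (-3.2606%) = +10.4394%

+10.44%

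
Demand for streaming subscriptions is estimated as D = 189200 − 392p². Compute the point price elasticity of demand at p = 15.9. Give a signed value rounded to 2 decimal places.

-2.20

dD/dp = −2·392·p = -12465.6. At p = 15.9, D = 90098.48.
Ed = (dD/dp)·(p/D) = (-12465.6) × (15.9/90098.48) = -2.1998…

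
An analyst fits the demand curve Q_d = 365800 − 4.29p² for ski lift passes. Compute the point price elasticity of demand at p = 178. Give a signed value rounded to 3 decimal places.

-1.183

dQ_d/dp = −2·4.29·p = -1527.24. At p = 178, Q_d = 229875.64.
Ed = (dQ_d/dp)·(p/Q_d) = (-1527.24) × (178/229875.64) = -1.18259…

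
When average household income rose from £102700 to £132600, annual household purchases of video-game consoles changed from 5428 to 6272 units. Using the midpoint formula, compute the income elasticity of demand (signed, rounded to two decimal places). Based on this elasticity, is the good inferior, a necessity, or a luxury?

%ΔQ = (6272 − 5428)/[( 5428 + 6272)/2] = 844/5850 = 0.144273…
%ΔIncome = (132600 − 102700)/[( 102700 + 132600)/2] = 29900/117650 = 0.254143…
E_income = (844/5850) / (29900/117650) = 0.5676…
0 < E_income < 1 ⇒ normal good, necessity.

0.57; necessity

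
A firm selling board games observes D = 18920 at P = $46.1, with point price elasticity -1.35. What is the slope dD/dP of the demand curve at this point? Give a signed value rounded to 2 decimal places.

Ed = (dD/dP)·(P/D) ⇒ dD/dP = Ed·D/P = (-1.35)·18920/46.1 = -554.0563…

-554.06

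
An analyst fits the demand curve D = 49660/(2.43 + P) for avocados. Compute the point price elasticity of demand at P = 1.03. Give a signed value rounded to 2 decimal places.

-0.30

dD/dP = −49660/(2.43 + P)² = -4148.15. At P = 1.03, D = 14352.6.
Ed = (dD/dP)·(P/D) = (-4148.15) × (1.03/14352.6) = -0.2976…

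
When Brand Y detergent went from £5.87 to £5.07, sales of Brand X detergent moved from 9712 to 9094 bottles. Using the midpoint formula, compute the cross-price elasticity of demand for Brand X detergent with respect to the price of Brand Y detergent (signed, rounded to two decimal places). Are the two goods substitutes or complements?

%ΔQ_{Brand X detergent} = (9094 − 9712)/avg = -618/9403 = -0.065723…
%ΔP_{Brand Y detergent} = (5.07 − 5.87)/avg = -0.8/5.47 = -0.146252…
E_cross = (-618/9403) / (-0.8/5.47) = 0.4493…
E_cross > 0 ⇒ the goods are substitutes.

0.45; substitutes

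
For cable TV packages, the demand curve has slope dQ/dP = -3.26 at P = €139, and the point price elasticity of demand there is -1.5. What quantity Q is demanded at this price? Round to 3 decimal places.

Ed = (dQ/dP)·(P/Q) ⇒ Q = (dQ/dP)·P/Ed = (-3.26)·139/(-1.5) = 302.09333…

302.093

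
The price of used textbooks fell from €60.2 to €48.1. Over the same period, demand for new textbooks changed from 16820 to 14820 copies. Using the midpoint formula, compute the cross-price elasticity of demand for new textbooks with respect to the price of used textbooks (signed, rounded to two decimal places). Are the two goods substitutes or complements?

%ΔQ_{new textbooks} = (14820 − 16820)/avg = -2000/15820 = -0.126422…
%ΔP_{used textbooks} = (48.1 − 60.2)/avg = -12.1/54.15 = -0.223453…
E_cross = (-2000/15820) / (-12.1/54.15) = 0.5657…
E_cross > 0 ⇒ the goods are substitutes.

0.57; substitutes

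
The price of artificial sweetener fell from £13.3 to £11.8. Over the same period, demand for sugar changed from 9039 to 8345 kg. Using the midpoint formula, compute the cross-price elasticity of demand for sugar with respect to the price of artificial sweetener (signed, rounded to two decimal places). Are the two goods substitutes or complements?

%ΔQ_{sugar} = (8345 − 9039)/avg = -694/8692 = -0.079843…
%ΔP_{artificial sweetener} = (11.8 − 13.3)/avg = -1.5/12.55 = -0.119521…
E_cross = (-694/8692) / (-1.5/12.55) = 0.6680…
E_cross > 0 ⇒ the goods are substitutes.

0.67; substitutes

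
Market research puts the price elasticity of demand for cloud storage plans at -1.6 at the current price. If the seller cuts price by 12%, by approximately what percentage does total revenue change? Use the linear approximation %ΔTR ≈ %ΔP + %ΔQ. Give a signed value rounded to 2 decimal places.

%ΔQ ≈ Ed × %ΔP = (-1.6) × (-12%) = +19.2000%
%ΔTR ≈ %ΔP + %ΔQ = (-12%) + (+19.2000%) = +7.2000%

+7.20%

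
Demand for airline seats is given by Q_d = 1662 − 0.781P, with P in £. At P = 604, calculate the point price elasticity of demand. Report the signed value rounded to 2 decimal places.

dQ_d/dP = −0.781. At P = 604, Q_d = 1662 − 0.781(604) = 1190.276.
Ed = (dQ_d/dP)·(P/Q_d) = −0.781 × (604/1190.276) = -0.3963…

-0.40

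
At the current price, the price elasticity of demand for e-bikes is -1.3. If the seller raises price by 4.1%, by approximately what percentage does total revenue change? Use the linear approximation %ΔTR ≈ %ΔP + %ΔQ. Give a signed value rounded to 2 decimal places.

-1.23%

%ΔQ ≈ Ed × %ΔP = (-1.3) × (+4.1%) = -5.3300%
%ΔTR ≈ %ΔP + %ΔQ = (+4.1%) + (-5.3300%) = -1.2300%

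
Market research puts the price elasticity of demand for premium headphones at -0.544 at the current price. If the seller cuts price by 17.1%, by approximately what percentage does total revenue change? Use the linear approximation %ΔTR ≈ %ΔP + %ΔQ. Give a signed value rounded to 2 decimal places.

%ΔQ ≈ Ed × %ΔP = (-0.544) × (-17.1%) = +9.3024%
%ΔTR ≈ %ΔP + %ΔQ = (-17.1%) + (+9.3024%) = -7.7976%

-7.80%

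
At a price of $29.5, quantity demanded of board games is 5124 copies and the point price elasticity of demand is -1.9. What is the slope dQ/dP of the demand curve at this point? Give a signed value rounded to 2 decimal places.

-330.02

Ed = (dQ/dP)·(P/Q) ⇒ dQ/dP = Ed·Q/P = (-1.9)·5124/29.5 = -330.0203…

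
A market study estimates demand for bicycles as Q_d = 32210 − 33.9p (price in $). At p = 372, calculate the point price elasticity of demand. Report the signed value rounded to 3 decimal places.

-0.643

dQ_d/dp = −33.9. At p = 372, Q_d = 32210 − 33.9(372) = 19599.2.
Ed = (dQ_d/dp)·(p/Q_d) = −33.9 × (372/19599.2) = -0.64343…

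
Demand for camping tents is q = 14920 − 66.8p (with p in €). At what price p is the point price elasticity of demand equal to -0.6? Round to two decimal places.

Ed = −66.8p/(14920 − 66.8p). Set this equal to -0.6:
66.8p = 0.6·(14920 − 66.8p) ⇒ 66.8p(1 + 0.6) = 0.6·14920
p = 0.6·14920 / (66.8·1.6) = 83.7574…

83.76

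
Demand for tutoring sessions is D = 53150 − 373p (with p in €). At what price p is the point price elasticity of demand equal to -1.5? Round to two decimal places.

85.50

Ed = −373p/(53150 − 373p). Set this equal to -1.5:
373p = 1.5·(53150 − 373p) ⇒ 373p(1 + 1.5) = 1.5·53150
p = 1.5·53150 / (373·2.5) = 85.4959…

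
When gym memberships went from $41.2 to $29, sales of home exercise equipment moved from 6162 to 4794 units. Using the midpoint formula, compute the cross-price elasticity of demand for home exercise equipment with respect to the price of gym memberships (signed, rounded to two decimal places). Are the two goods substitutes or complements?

%ΔQ_{home exercise equipment} = (4794 − 6162)/avg = -1368/5478 = -0.249726…
%ΔP_{gym memberships} = (29 − 41.2)/avg = -12.2/35.1 = -0.347578…
E_cross = (-1368/5478) / (-12.2/35.1) = 0.7184…
E_cross > 0 ⇒ the goods are substitutes.

0.72; substitutes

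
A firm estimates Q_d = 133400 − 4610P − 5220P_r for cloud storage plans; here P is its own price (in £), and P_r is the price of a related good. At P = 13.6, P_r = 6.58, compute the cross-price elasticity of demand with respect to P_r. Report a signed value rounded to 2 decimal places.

At the given values, Q_d = 133400 − 4610(13.6) − 5220(6.58) = 36356.4.
∂Q_d/∂P_r = -5220.
E = (-5220) × (6.58/36356.4) = -0.9447…

-0.94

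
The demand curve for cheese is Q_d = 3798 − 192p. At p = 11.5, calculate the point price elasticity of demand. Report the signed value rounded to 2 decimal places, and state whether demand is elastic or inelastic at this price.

-1.39; elastic

dQ_d/dp = −192. At p = 11.5, Q_d = 3798 − 192(11.5) = 1590.
Ed = (dQ_d/dp)·(p/Q_d) = −192 × (11.5/1590) = -1.3886…
|Ed| = 1.39 > 1, so demand is elastic.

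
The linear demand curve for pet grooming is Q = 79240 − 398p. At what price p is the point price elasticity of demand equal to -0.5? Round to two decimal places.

66.37

Ed = −398p/(79240 − 398p). Set this equal to -0.5:
398p = 0.5·(79240 − 398p) ⇒ 398p(1 + 0.5) = 0.5·79240
p = 0.5·79240 / (398·1.5) = 66.3651…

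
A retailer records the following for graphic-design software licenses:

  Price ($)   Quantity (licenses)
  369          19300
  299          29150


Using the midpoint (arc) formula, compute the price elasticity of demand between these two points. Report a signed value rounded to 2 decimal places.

%ΔQ = (29150 − 19300) / [(19300 + 29150)/2] = 9850/24225 = 0.406604…
%ΔP = (299 − 369) / [(369 + 299)/2] = -70/334 = -0.209580…
Arc Ed = %ΔQ / %ΔP = (9850/24225) / (-70/334) = -1.9400…

-1.94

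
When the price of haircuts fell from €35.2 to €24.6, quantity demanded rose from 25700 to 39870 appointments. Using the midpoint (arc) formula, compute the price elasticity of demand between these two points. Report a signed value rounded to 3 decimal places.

-1.219

%ΔQ = (39870 − 25700) / [(25700 + 39870)/2] = 14170/32785 = 0.432209…
%ΔP = (24.6 − 35.2) / [(35.2 + 24.6)/2] = -10.6/29.9 = -0.354515…
Arc Ed = %ΔQ / %ΔP = (14170/32785) / (-10.6/29.9) = -1.21915…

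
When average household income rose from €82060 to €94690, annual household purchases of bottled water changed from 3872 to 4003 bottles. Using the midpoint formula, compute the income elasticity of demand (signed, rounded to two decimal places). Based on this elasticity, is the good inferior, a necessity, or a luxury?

%ΔQ = (4003 − 3872)/[( 3872 + 4003)/2] = 131/3937.5 = 0.033269…
%ΔIncome = (94690 − 82060)/[( 82060 + 94690)/2] = 12630/88375 = 0.142913…
E_income = (131/3937.5) / (12630/88375) = 0.2327…
0 < E_income < 1 ⇒ normal good, necessity.

0.23; necessity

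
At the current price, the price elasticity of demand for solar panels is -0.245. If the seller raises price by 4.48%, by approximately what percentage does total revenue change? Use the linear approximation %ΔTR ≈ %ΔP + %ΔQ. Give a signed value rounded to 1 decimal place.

%ΔQ ≈ Ed × %ΔP = (-0.245) × (+4.48%) = -1.0976%
%ΔTR ≈ %ΔP + %ΔQ = (+4.48%) + (-1.0976%) = +3.3824%

+3.4%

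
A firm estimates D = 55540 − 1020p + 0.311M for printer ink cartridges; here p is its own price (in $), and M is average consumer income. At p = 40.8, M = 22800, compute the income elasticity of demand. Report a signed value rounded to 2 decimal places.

At the given values, D = 55540 − 1020(40.8) + 0.311(22800) = 21014.8.
∂D/∂M = 0.311.
E = (0.311) × (22800/21014.8) = 0.3374…

0.34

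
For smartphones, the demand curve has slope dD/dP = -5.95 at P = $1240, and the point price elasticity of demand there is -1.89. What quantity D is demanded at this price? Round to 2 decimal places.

3903.70

Ed = (dD/dP)·(P/D) ⇒ D = (dD/dP)·P/Ed = (-5.95)·1240/(-1.89) = 3903.7037…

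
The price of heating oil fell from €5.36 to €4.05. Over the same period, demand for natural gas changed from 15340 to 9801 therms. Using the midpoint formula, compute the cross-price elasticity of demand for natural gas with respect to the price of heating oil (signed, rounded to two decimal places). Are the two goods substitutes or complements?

%ΔQ_{natural gas} = (9801 − 15340)/avg = -5539/12570.5 = -0.440634…
%ΔP_{heating oil} = (4.05 − 5.36)/avg = -1.31/4.705 = -0.278427…
E_cross = (-5539/12570.5) / (-1.31/4.705) = 1.5825…
E_cross > 0 ⇒ the goods are substitutes.

1.58; substitutes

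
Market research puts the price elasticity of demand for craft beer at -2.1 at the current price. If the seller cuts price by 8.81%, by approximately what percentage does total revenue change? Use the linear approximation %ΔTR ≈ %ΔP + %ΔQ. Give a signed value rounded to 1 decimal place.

%ΔQ ≈ Ed × %ΔP = (-2.1) × (-8.81%) = +18.5010%
%ΔTR ≈ %ΔP + %ΔQ = (-8.81%) + (+18.5010%) = +9.6910%

+9.7%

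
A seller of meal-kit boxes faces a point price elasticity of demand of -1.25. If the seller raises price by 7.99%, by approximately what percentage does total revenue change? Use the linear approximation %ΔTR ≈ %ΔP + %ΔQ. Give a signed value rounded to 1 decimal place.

-2.0%

%ΔQ ≈ Ed × %ΔP = (-1.25) × (+7.99%) = -9.9875%
%ΔTR ≈ %ΔP + %ΔQ = (+7.99%) + (-9.9875%) = -1.9975%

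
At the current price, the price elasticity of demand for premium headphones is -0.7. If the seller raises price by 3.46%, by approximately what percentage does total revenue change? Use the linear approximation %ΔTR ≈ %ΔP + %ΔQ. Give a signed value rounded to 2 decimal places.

%ΔQ ≈ Ed × %ΔP = (-0.7) × (+3.46%) = -2.4220%
%ΔTR ≈ %ΔP + %ΔQ = (+3.46%) + (-2.4220%) = +1.0380%

+1.04%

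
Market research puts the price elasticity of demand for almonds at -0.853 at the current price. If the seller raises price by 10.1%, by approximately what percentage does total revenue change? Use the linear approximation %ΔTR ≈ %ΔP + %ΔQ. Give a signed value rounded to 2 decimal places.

+1.48%

%ΔQ ≈ Ed × %ΔP = (-0.853) × (+10.1%) = -8.6153%
%ΔTR ≈ %ΔP + %ΔQ = (+10.1%) + (-8.6153%) = +1.4847%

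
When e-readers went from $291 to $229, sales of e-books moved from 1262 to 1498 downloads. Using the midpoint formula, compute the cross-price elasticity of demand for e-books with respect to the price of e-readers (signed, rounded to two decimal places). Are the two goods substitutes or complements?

%ΔQ_{e-books} = (1498 − 1262)/avg = 236/1380 = 0.171014…
%ΔP_{e-readers} = (229 − 291)/avg = -62/260 = -0.238461…
E_cross = (236/1380) / (-62/260) = -0.7171…
E_cross < 0 ⇒ the goods are complements.

-0.72; complements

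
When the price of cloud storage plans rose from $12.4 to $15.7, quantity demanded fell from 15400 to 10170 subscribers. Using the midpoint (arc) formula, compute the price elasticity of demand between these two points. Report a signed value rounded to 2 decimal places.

-1.74

%ΔQ = (10170 − 15400) / [(15400 + 10170)/2] = -5230/12785 = -0.409073…
%ΔP = (15.7 − 12.4) / [(12.4 + 15.7)/2] = 3.3/14.05 = 0.234875…
Arc Ed = %ΔQ / %ΔP = (-5230/12785) / (3.3/14.05) = -1.7416…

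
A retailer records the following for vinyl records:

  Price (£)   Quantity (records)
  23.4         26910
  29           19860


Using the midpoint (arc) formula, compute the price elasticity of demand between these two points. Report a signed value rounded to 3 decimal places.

%ΔQ = (19860 − 26910) / [(26910 + 19860)/2] = -7050/23385 = -0.301475…
%ΔP = (29 − 23.4) / [(23.4 + 29)/2] = 5.6/26.2 = 0.213740…
Arc Ed = %ΔQ / %ΔP = (-7050/23385) / (5.6/26.2) = -1.41047…

-1.410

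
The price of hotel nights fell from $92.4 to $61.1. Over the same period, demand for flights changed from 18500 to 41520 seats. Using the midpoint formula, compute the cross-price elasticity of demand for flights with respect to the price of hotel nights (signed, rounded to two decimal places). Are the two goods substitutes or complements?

-1.88; complements

%ΔQ_{flights} = (41520 − 18500)/avg = 23020/30010 = 0.767077…
%ΔP_{hotel nights} = (61.1 − 92.4)/avg = -31.3/76.75 = -0.407817…
E_cross = (23020/30010) / (-31.3/76.75) = -1.8809…
E_cross < 0 ⇒ the goods are complements.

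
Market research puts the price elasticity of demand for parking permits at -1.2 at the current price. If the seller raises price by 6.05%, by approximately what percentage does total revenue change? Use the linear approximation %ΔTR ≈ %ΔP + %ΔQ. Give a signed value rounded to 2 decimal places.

-1.21%

%ΔQ ≈ Ed × %ΔP = (-1.2) × (+6.05%) = -7.2600%
%ΔTR ≈ %ΔP + %ΔQ = (+6.05%) + (-7.2600%) = -1.2100%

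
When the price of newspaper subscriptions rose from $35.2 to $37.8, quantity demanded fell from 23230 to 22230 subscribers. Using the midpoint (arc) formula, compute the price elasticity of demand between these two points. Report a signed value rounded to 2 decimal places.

-0.62

%ΔQ = (22230 − 23230) / [(23230 + 22230)/2] = -1000/22730 = -0.043994…
%ΔP = (37.8 − 35.2) / [(35.2 + 37.8)/2] = 2.6/36.5 = 0.071232…
Arc Ed = %ΔQ / %ΔP = (-1000/22730) / (2.6/36.5) = -0.6176…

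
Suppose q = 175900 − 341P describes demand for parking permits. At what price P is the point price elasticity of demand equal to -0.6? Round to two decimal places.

Ed = −341P/(175900 − 341P). Set this equal to -0.6:
341P = 0.6·(175900 − 341P) ⇒ 341P(1 + 0.6) = 0.6·175900
P = 0.6·175900 / (341·1.6) = 193.4384…

193.44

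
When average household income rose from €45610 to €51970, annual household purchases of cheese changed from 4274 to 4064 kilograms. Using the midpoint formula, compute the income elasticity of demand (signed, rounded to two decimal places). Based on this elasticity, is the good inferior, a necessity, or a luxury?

-0.39; inferior

%ΔQ = (4064 − 4274)/[( 4274 + 4064)/2] = -210/4169 = -0.050371…
%ΔIncome = (51970 − 45610)/[( 45610 + 51970)/2] = 6360/48790 = 0.130354…
E_income = (-210/4169) / (6360/48790) = -0.3864…
E_income < 0 ⇒ inferior good.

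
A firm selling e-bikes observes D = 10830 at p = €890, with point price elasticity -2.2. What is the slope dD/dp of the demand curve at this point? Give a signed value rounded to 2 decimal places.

Ed = (dD/dp)·(p/D) ⇒ dD/dp = Ed·D/p = (-2.2)·10830/890 = -26.7707…

-26.77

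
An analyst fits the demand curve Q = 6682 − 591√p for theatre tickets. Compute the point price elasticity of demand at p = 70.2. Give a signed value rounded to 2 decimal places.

-1.43

dQ/dp = −591/(2√p) = -35.2687. At p = 70.2, Q = 1730.28.
Ed = (dQ/dp)·(p/Q) = (-35.2687) × (70.2/1730.28) = -1.4309…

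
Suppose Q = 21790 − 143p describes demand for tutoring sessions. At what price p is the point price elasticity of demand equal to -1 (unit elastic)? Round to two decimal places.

Ed = −143p/(21790 − 143p). Set this equal to -1:
143p = 1·(21790 − 143p) ⇒ 143p(1 + 1) = 1·21790
p = 1·21790 / (143·2) = 76.1888…

76.19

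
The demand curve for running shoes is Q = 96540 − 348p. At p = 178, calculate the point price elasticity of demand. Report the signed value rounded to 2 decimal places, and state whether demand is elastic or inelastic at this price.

-1.79; elastic

dQ/dp = −348. At p = 178, Q = 96540 − 348(178) = 34596.
Ed = (dQ/dp)·(p/Q) = −348 × (178/34596) = -1.7904…
|Ed| = 1.79 > 1, so demand is elastic.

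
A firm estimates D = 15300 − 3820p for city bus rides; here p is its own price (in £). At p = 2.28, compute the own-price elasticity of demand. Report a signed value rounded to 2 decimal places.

At the given values, D = 15300 − 3820(2.28) = 6590.4.
∂D/∂p = −3820.
E = (-3820) × (2.28/6590.4) = -1.3215…

-1.32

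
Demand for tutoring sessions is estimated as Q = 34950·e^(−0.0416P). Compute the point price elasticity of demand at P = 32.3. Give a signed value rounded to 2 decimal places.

-1.34

dQ/dP = −0.0416·Q = -379.304. At P = 32.3, Q = 9117.89.
Ed = (dQ/dP)·(P/Q) = (-379.304) × (32.3/9117.89) = -1.3436…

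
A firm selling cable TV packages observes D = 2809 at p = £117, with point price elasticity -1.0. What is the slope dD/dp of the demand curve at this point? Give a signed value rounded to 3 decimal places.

-24.009

Ed = (dD/dp)·(p/D) ⇒ dD/dp = Ed·D/p = (-1.0)·2809/117 = -24.00854…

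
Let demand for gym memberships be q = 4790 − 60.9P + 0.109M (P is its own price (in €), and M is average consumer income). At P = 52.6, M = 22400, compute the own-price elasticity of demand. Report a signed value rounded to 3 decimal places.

At the given values, q = 4790 − 60.9(52.6) + 0.109(22400) = 4028.26.
∂q/∂P = −60.9.
E = (-60.9) × (52.6/4028.26) = -0.79521…

-0.795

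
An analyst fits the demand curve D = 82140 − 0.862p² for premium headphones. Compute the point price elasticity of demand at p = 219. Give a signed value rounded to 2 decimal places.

-2.03

dD/dp = −2·0.862·p = -377.556. At p = 219, D = 40797.618.
Ed = (dD/dp)·(p/D) = (-377.556) × (219/40797.618) = -2.0267…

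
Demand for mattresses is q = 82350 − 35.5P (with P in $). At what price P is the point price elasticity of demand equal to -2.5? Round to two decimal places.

1656.94

Ed = −35.5P/(82350 − 35.5P). Set this equal to -2.5:
35.5P = 2.5·(82350 − 35.5P) ⇒ 35.5P(1 + 2.5) = 2.5·82350
P = 2.5·82350 / (35.5·3.5) = 1656.9416…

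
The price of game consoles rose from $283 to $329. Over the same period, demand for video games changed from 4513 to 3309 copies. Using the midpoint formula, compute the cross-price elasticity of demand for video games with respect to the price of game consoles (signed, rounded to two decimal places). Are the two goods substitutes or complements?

%ΔQ_{video games} = (3309 − 4513)/avg = -1204/3911 = -0.307849…
%ΔP_{game consoles} = (329 − 283)/avg = 46/306 = 0.150326…
E_cross = (-1204/3911) / (46/306) = -2.0478…
E_cross < 0 ⇒ the goods are complements.

-2.05; complements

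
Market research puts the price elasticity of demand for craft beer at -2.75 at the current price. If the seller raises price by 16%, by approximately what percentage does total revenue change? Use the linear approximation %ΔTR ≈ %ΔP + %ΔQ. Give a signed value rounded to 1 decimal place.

%ΔQ ≈ Ed × %ΔP = (-2.75) × (+16%) = -44.0000%
%ΔTR ≈ %ΔP + %ΔQ = (+16%) + (-44.0000%) = -28.0000%

-28.0%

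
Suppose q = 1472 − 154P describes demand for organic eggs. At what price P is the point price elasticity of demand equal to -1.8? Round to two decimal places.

6.14

Ed = −154P/(1472 − 154P). Set this equal to -1.8:
154P = 1.8·(1472 − 154P) ⇒ 154P(1 + 1.8) = 1.8·1472
P = 1.8·1472 / (154·2.8) = 6.1447…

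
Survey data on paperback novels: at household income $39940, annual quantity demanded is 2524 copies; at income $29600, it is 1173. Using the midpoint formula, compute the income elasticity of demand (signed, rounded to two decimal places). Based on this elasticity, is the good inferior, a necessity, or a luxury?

%ΔQ = (1173 − 2524)/[( 2524 + 1173)/2] = -1351/1848.5 = -0.730862…
%ΔIncome = (29600 − 39940)/[( 39940 + 29600)/2] = -10340/34770 = -0.297382…
E_income = (-1351/1848.5) / (-10340/34770) = 2.4576…
E_income > 1 ⇒ normal good, luxury.

2.46; luxury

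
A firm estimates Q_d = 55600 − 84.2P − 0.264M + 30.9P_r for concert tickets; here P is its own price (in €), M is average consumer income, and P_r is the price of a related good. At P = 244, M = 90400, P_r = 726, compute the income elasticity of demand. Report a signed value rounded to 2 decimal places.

At the given values, Q_d = 55600 − 84.2(244) − 0.264(90400) + 30.9(726) = 33623.
∂Q_d/∂M = -0.264.
E = (-0.264) × (90400/33623) = -0.7097…

-0.71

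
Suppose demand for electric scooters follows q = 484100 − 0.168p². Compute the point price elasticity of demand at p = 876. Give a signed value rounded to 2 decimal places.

-0.73

dq/dp = −2·0.168·p = -294.336. At p = 876, q = 355180.832.
Ed = (dq/dp)·(p/q) = (-294.336) × (876/355180.832) = -0.7259…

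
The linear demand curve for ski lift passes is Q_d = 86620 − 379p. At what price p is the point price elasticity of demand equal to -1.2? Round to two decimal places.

124.66

Ed = −379p/(86620 − 379p). Set this equal to -1.2:
379p = 1.2·(86620 − 379p) ⇒ 379p(1 + 1.2) = 1.2·86620
p = 1.2·86620 / (379·2.2) = 124.6629…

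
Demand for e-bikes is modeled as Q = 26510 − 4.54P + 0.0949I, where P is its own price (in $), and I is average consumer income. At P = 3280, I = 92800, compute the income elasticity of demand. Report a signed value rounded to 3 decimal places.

At the given values, Q = 26510 − 4.54(3280) + 0.0949(92800) = 20425.52.
∂Q/∂I = 0.0949.
E = (0.0949) × (92800/20425.52) = 0.43116…

0.431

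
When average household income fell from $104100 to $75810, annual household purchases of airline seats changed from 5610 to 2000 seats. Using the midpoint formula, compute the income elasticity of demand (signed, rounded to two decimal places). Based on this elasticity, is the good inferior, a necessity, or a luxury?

%ΔQ = (2000 − 5610)/[( 5610 + 2000)/2] = -3610/3805 = -0.948751…
%ΔIncome = (75810 − 104100)/[( 104100 + 75810)/2] = -28290/89955 = -0.314490…
E_income = (-3610/3805) / (-28290/89955) = 3.0167…
E_income > 1 ⇒ normal good, luxury.

3.02; luxury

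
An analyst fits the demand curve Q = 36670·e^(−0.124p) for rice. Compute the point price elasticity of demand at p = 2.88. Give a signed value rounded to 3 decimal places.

-0.357

dQ/dp = −0.124·Q = -3181.54. At p = 2.88, Q = 25657.6.
Ed = (dQ/dp)·(p/Q) = (-3181.54) × (2.88/25657.6) = -0.35712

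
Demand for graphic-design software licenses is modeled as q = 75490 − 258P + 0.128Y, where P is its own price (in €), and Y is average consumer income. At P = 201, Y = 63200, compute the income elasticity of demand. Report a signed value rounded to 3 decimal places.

0.255

At the given values, q = 75490 − 258(201) + 0.128(63200) = 31721.6.
∂q/∂Y = 0.128.
E = (0.128) × (63200/31721.6) = 0.25501…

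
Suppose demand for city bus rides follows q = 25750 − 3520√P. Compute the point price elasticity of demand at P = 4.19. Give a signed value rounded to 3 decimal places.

-0.194

dq/dP = −3520/(2√P) = -859.816. At P = 4.19, q = 18544.7.
Ed = (dq/dP)·(P/q) = (-859.816) × (4.19/18544.7) = -0.19426…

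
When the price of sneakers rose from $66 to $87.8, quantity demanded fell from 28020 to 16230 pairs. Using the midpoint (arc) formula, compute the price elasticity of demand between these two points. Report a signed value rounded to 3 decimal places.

-1.880

%ΔQ = (16230 − 28020) / [(28020 + 16230)/2] = -11790/22125 = -0.532881…
%ΔP = (87.8 − 66) / [(66 + 87.8)/2] = 21.8/76.9 = 0.283485…
Arc Ed = %ΔQ / %ΔP = (-11790/22125) / (21.8/76.9) = -1.87975…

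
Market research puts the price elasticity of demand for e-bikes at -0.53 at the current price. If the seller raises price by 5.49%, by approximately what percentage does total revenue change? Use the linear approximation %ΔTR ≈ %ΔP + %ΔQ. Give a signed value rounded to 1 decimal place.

+2.6%

%ΔQ ≈ Ed × %ΔP = (-0.53) × (+5.49%) = -2.9097%
%ΔTR ≈ %ΔP + %ΔQ = (+5.49%) + (-2.9097%) = +2.5803%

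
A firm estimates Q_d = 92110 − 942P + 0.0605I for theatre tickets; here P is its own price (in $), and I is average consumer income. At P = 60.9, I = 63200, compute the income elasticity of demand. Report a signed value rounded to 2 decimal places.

At the given values, Q_d = 92110 − 942(60.9) + 0.0605(63200) = 38565.8.
∂Q_d/∂I = 0.0605.
E = (0.0605) × (63200/38565.8) = 0.0991…

0.10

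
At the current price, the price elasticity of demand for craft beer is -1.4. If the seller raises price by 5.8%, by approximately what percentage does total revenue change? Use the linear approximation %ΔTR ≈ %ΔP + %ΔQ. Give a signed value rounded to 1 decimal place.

%ΔQ ≈ Ed × %ΔP = (-1.4) × (+5.8%) = -8.1200%
%ΔTR ≈ %ΔP + %ΔQ = (+5.8%) + (-8.1200%) = -2.3200%

-2.3%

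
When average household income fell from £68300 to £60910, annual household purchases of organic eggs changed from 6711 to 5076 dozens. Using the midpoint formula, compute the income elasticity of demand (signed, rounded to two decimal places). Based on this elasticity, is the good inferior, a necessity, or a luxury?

%ΔQ = (5076 − 6711)/[( 6711 + 5076)/2] = -1635/5893.5 = -0.277424…
%ΔIncome = (60910 − 68300)/[( 68300 + 60910)/2] = -7390/64605 = -0.114387…
E_income = (-1635/5893.5) / (-7390/64605) = 2.4253…
E_income > 1 ⇒ normal good, luxury.

2.43; luxury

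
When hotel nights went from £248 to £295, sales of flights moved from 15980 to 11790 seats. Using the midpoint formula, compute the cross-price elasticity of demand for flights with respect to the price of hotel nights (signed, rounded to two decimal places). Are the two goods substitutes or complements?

-1.74; complements

%ΔQ_{flights} = (11790 − 15980)/avg = -4190/13885 = -0.301764…
%ΔP_{hotel nights} = (295 − 248)/avg = 47/271.5 = 0.173112…
E_cross = (-4190/13885) / (47/271.5) = -1.7431…
E_cross < 0 ⇒ the goods are complements.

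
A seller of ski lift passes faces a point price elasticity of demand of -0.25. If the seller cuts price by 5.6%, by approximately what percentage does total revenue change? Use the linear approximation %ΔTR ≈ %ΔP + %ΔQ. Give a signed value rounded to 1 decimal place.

%ΔQ ≈ Ed × %ΔP = (-0.25) × (-5.6%) = +1.4000%
%ΔTR ≈ %ΔP + %ΔQ = (-5.6%) + (+1.4000%) = -4.2000%

-4.2%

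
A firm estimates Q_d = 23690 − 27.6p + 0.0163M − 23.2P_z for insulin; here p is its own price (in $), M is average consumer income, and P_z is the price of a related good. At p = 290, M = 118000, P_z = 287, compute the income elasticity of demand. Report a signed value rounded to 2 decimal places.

At the given values, Q_d = 23690 − 27.6(290) + 0.0163(118000) − 23.2(287) = 10951.
∂Q_d/∂M = 0.0163.
E = (0.0163) × (118000/10951) = 0.1756…

0.18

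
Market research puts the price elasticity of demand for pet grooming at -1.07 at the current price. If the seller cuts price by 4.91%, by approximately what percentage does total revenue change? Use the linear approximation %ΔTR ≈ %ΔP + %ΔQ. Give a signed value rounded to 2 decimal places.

%ΔQ ≈ Ed × %ΔP = (-1.07) × (-4.91%) = +5.2537%
%ΔTR ≈ %ΔP + %ΔQ = (-4.91%) + (+5.2537%) = +0.3437%

+0.34%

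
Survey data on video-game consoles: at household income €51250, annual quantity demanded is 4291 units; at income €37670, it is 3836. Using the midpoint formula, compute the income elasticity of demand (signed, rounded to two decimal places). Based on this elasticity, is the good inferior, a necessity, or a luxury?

%ΔQ = (3836 − 4291)/[( 4291 + 3836)/2] = -455/4063.5 = -0.111972…
%ΔIncome = (37670 − 51250)/[( 51250 + 37670)/2] = -13580/44460 = -0.305443…
E_income = (-455/4063.5) / (-13580/44460) = 0.3665…
0 < E_income < 1 ⇒ normal good, necessity.

0.37; necessity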